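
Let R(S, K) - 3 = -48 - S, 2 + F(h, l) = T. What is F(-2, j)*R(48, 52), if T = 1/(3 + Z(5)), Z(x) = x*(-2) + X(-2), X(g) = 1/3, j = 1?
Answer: 3999/20 ≈ 199.95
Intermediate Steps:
X(g) = 1/3
Z(x) = 1/3 - 2*x (Z(x) = x*(-2) + 1/3 = -2*x + 1/3 = 1/3 - 2*x)
T = -3/20 (T = 1/(3 + (1/3 - 2*5)) = 1/(3 + (1/3 - 10)) = 1/(3 - 29/3) = 1/(-20/3) = -3/20 ≈ -0.15000)
F(h, l) = -43/20 (F(h, l) = -2 - 3/20 = -43/20)
R(S, K) = -45 - S (R(S, K) = 3 + (-48 - S) = -45 - S)
F(-2, j)*R(48, 52) = -43*(-45 - 1*48)/20 = -43*(-45 - 48)/20 = -43/20*(-93) = 3999/20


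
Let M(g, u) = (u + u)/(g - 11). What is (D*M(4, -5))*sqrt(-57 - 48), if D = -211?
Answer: -2110*I*sqrt(105)/7 ≈ -3088.7*I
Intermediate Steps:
M(g, u) = 2*u/(-11 + g) (M(g, u) = (2*u)/(-11 + g) = 2*u/(-11 + g))
(D*M(4, -5))*sqrt(-57 - 48) = (-422*(-5)/(-11 + 4))*sqrt(-57 - 48) = (-422*(-5)/(-7))*sqrt(-105) = (-422*(-5)*(-1)/7)*(I*sqrt(105)) = (-211*10/7)*(I*sqrt(105)) = -2110*I*sqrt(105)/7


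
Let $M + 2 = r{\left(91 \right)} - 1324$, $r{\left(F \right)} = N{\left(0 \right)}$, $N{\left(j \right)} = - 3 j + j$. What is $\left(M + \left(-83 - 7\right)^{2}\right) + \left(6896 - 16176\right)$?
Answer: $-2506$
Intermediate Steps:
$N{\left(j \right)} = - 2 j$
$r{\left(F \right)} = 0$ ($r{\left(F \right)} = \left(-2\right) 0 = 0$)
$M = -1326$ ($M = -2 + \left(0 - 1324\right) = -2 - 1324 = -1326$)
$\left(M + \left(-83 - 7\right)^{2}\right) + \left(6896 - 16176\right) = \left(-1326 + \left(-83 - 7\right)^{2}\right) + \left(6896 - 16176\right) = \left(-1326 + \left(-90\right)^{2}\right) + \left(6896 - 16176\right) = \left(-1326 + 8100\right) - 9280 = 6774 - 9280 = -2506$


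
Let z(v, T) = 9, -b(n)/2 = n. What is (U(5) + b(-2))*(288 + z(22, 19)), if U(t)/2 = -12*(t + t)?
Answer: -70092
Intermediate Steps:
b(n) = -2*n
U(t) = -48*t (U(t) = 2*(-12*(t + t)) = 2*(-24*t) = -48*t)
(U(5) + b(-2))*(288 + z(22, 19)) = (-48*5 - 2*(-2))*(288 + 9) = (-240 + 4)*297 = -236*297 = -70092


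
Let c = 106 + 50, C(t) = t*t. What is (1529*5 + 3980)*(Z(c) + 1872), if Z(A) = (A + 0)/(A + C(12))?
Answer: 21768045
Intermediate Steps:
C(t) = t**2
c = 156
Z(A) = A/(144 + A) (Z(A) = (A + 0)/(A + 12**2) = A/(A + 144) = A/(144 + A))
(1529*5 + 3980)*(Z(c) + 1872) = (1529*5 + 3980)*(156/(144 + 156) + 1872) = (7645 + 3980)*(156/300 + 1872) = 11625*(156*(1/300) + 1872) = 11625*(13/25 + 1872) = 11625*(46813/25) = 21768045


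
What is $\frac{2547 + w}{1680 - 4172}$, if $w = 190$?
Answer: $- \frac{391}{356} \approx -1.0983$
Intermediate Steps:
$\frac{2547 + w}{1680 - 4172} = \frac{2547 + 190}{1680 - 4172} = \frac{2737}{-2492} = 2737 \left(- \frac{1}{2492}\right) = - \frac{391}{356}$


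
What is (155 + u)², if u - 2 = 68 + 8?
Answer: 54289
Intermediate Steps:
u = 78 (u = 2 + (68 + 8) = 2 + 76 = 78)
(155 + u)² = (155 + 78)² = 233² = 54289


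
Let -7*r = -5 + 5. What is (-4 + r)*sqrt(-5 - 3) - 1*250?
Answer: -250 - 8*I*sqrt(2) ≈ -250.0 - 11.314*I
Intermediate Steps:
r = 0 (r = -(-5 + 5)/7 = -1/7*0 = 0)
(-4 + r)*sqrt(-5 - 3) - 1*250 = (-4 + 0)*sqrt(-5 - 3) - 1*250 = -8*I*sqrt(2) - 250 = -250 - 8*I*sqrt(2)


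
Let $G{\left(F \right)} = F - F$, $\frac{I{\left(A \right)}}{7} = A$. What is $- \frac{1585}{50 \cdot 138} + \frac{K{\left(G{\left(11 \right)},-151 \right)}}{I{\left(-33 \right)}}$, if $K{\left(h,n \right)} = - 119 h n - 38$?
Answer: $- \frac{6929}{106260} \approx -0.065208$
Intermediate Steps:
$I{\left(A \right)} = 7 A$
$G{\left(F \right)} = 0$
$K{\left(h,n \right)} = -38 - 119 h n$ ($K{\left(h,n \right)} = - 119 h n - 38 = -38 - 119 h n$)
$- \frac{1585}{50 \cdot 138} + \frac{K{\left(G{\left(11 \right)},-151 \right)}}{I{\left(-33 \right)}} = - \frac{1585}{50 \cdot 138} + \frac{-38 - 0 \left(-151\right)}{7 \left(-33\right)} = - \frac{1585}{6900} + \frac{-38 + 0}{-231} = \left(-1585\right) \frac{1}{6900} - - \frac{38}{231} = - \frac{317}{1380} + \frac{38}{231} = - \frac{6929}{106260}$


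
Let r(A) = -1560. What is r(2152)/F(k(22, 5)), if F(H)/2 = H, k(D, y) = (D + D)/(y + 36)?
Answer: -7995/11 ≈ -726.82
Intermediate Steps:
k(D, y) = 2*D/(36 + y) (k(D, y) = (2*D)/(36 + y) = 2*D/(36 + y))
F(H) = 2*H
r(2152)/F(k(22, 5)) = -1560/(2*(2*22/(36 + 5))) = -1560/(2*(2*22/41)) = -1560/(2*(2*22*(1/41))) = -1560/(2*(44/41)) = -1560/88/41 = -1560*41/88 = -7995/11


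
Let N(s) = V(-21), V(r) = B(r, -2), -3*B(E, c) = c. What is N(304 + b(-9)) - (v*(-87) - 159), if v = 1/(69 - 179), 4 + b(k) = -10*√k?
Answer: 52429/330 ≈ 158.88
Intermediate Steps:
b(k) = -4 - 10*√k
B(E, c) = -c/3
V(r) = ⅔ (V(r) = -⅓*(-2) = ⅔)
N(s) = ⅔
v = -1/110 (v = 1/(-110) = -1/110 ≈ -0.0090909)
N(304 + b(-9)) - (v*(-87) - 159) = ⅔ - (-1/110*(-87) - 159) = ⅔ - (87/110 - 159) = ⅔ - 1*(-17403/110) = ⅔ + 17403/110 = 52429/330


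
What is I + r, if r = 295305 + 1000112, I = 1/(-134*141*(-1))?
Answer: 24475608799/18894 ≈ 1.2954e+6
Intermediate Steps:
I = 1/18894 (I = 1/(-18894*(-1)) = 1/18894 ≈ 5.2927e-5)
r = 1295417
I + r = 1/18894 + 1295417 = 24475608799/18894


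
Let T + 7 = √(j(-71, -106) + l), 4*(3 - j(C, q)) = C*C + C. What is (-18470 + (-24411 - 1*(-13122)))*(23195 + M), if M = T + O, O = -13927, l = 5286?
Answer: -275598099 - 29759*√16186/2 ≈ -2.7749e+8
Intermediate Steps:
j(C, q) = 3 - C/4 - C²/4 (j(C, q) = 3 - (C*C + C)/4 = 3 - (C² + C)/4 = 3 - (C + C²)/4 = 3 + (-C/4 - C²/4) = 3 - C/4 - C²/4)
T = -7 + √16186/2 (T = -7 + √((3 - ¼*(-71) - ¼*(-71)²) + 5286) = -7 + √((3 + 71/4 - ¼*5041) + 5286) = -7 + √((3 + 71/4 - 5041/4) + 5286) = -7 + √(-2479/2 + 5286) = -7 + √(8093/2) = -7 + √16186/2 ≈ 56.612)
M = -13934 + √16186/2 (M = (-7 + √16186/2) - 13927 = -13934 + √16186/2 ≈ -13870.)
(-18470 + (-24411 - 1*(-13122)))*(23195 + M) = (-18470 + (-24411 - 1*(-13122)))*(23195 + (-13934 + √16186/2)) = (-18470 + (-24411 + 13122))*(9261 + √16186/2) = (-18470 - 11289)*(9261 + √16186/2) = -29759*(9261 + √16186/2) = -275598099 - 29759*√16186/2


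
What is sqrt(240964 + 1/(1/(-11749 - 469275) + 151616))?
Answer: 2*sqrt(19865902097398970050193)/574259329 ≈ 490.88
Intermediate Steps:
sqrt(240964 + 1/(1/(-11749 - 469275) + 151616)) = sqrt(240964 + 1/(1/(-481024) + 151616)) = sqrt(240964 + 1/(-1/481024 + 151616)) = sqrt(240964 + 1/(72930934783/481024)) = sqrt(240964 + 481024/72930934783) = sqrt(17573729769531836/72930934783) = 2*sqrt(19865902097398970050193)/574259329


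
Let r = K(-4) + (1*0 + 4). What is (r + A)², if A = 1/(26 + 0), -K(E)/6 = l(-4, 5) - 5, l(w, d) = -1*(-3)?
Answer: 173889/676 ≈ 257.23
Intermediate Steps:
l(w, d) = 3
K(E) = 12 (K(E) = -6*(3 - 5) = -6*(-2) = 12)
r = 16 (r = 12 + (1*0 + 4) = 12 + (0 + 4) = 12 + 4 = 16)
A = 1/26 ≈ 0.038462
(r + A)² = (16 + 1/26)² = (417/26)² = 173889/676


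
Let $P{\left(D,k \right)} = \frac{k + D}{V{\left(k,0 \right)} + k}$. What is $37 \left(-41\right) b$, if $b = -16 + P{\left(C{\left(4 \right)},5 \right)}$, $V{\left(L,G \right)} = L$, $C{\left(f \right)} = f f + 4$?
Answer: $\frac{40959}{2} \approx 20480.0$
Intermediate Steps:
$C{\left(f \right)} = 4 + f^{2}$ ($C{\left(f \right)} = f^{2} + 4 = 4 + f^{2}$)
$P{\left(D,k \right)} = \frac{D + k}{2 k}$ ($P{\left(D,k \right)} = \frac{k + D}{k + k} = \frac{D + k}{2 k}$)
$b = - \frac{27}{2}$ ($b = -16 + \frac{\left(4 + 4^{2}\right) + 5}{2 \cdot 5} = -16 + \frac{1}{2} \cdot \frac{1}{5} \left(\left(4 + 16\right) + 5\right) = -16 + \frac{1}{2} \cdot \frac{1}{5} \left(20 + 5\right) = -16 + \frac{1}{2} \cdot \frac{1}{5} \cdot 25 = -16 + \frac{5}{2} = - \frac{27}{2} \approx -13.5$)
$37 \left(-41\right) b = 37 \left(-41\right) \left(- \frac{27}{2}\right) = \left(-1517\right) \left(- \frac{27}{2}\right) = \frac{40959}{2}$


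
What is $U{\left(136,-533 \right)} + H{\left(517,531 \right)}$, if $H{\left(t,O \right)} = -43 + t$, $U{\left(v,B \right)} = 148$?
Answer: $622$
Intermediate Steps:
$U{\left(136,-533 \right)} + H{\left(517,531 \right)} = 148 + \left(-43 + 517\right) = 148 + 474 = 622$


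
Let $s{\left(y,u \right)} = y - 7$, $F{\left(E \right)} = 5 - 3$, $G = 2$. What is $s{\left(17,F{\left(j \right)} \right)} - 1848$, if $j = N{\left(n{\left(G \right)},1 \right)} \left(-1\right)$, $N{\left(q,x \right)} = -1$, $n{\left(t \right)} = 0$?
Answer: $-1838$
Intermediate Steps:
$j = 1$ ($j = \left(-1\right) \left(-1\right) = 1$)
$F{\left(E \right)} = 2$ ($F{\left(E \right)} = 5 - 3 = 2$)
$s{\left(y,u \right)} = -7 + y$
$s{\left(17,F{\left(j \right)} \right)} - 1848 = \left(-7 + 17\right) - 1848 = 10 - 1848 = -1838$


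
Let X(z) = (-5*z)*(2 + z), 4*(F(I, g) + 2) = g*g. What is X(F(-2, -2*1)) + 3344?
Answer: 3349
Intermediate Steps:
F(I, g) = -2 + g²/4 (F(I, g) = -2 + (g*g)/4 = -2 + g²/4)
X(z) = -5*z*(2 + z)
X(F(-2, -2*1)) + 3344 = -5*(-2 + (-2*1)²/4)*(2 + (-2 + (-2*1)²/4)) + 3344 = -5*(-2 + (¼)*(-2)²)*(2 + (-2 + (¼)*(-2)²)) + 3344 = -5*(-2 + (¼)*4)*(2 + (-2 + (¼)*4)) + 3344 = -5*(-2 + 1)*(2 + (-2 + 1)) + 3344 = -5*(-1)*(2 - 1) + 3344 = -5*(-1)*1 + 3344 = 5 + 3344 = 3349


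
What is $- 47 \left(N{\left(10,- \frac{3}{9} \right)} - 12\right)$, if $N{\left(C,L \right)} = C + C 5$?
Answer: $-2256$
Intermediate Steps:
$N{\left(C,L \right)} = 6 C$ ($N{\left(C,L \right)} = C + 5 C = 6 C$)
$- 47 \left(N{\left(10,- \frac{3}{9} \right)} - 12\right) = - 47 \left(6 \cdot 10 - 12\right) = - 47 \left(60 - 12\right) = \left(-47\right) 48 = -2256$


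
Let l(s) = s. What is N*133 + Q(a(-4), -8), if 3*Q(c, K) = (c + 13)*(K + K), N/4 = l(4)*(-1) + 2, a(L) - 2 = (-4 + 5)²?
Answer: -3448/3 ≈ -1149.3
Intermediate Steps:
a(L) = 3 (a(L) = 2 + (-4 + 5)² = 2 + 1² = 2 + 1 = 3)
N = -8 (N = 4*(4*(-1) + 2) = 4*(-4 + 2) = 4*(-2) = -8)
Q(c, K) = 2*K*(13 + c)/3 (Q(c, K) = ((c + 13)*(K + K))/3 = ((13 + c)*(2*K))/3 = (2*K*(13 + c))/3 = 2*K*(13 + c)/3)
N*133 + Q(a(-4), -8) = -8*133 + (⅔)*(-8)*(13 + 3) = -1064 + (⅔)*(-8)*16 = -1064 - 256/3 = -3448/3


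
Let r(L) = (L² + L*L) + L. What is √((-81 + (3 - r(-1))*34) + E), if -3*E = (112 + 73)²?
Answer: 2*I*√25698/3 ≈ 106.87*I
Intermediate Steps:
r(L) = L + 2*L² (r(L) = (L² + L²) + L = 2*L² + L = L + 2*L²)
E = -34225/3 (E = -(112 + 73)²/3 = -⅓*185² = -⅓*34225 = -34225/3 ≈ -11408.)
√((-81 + (3 - r(-1))*34) + E) = √((-81 + (3 - (-1)*(1 + 2*(-1)))*34) - 34225/3) = √((-81 + (3 - (-1)*(1 - 2))*34) - 34225/3) = √((-81 + (3 - (-1)*(-1))*34) - 34225/3) = √((-81 + (3 - 1*1)*34) - 34225/3) = √((-81 + (3 - 1)*34) - 34225/3) = √((-81 + 2*34) - 34225/3) = √((-81 + 68) - 34225/3) = √(-13 - 34225/3) = √(-34264/3) = 2*I*√25698/3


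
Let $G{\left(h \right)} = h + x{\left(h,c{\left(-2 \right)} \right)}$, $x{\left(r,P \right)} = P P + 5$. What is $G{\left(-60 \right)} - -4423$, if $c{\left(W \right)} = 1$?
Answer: $4369$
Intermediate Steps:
$x{\left(r,P \right)} = 5 + P^{2}$ ($x{\left(r,P \right)} = P^{2} + 5 = 5 + P^{2}$)
$G{\left(h \right)} = 6 + h$ ($G{\left(h \right)} = h + \left(5 + 1^{2}\right) = h + \left(5 + 1\right) = h + 6 = 6 + h$)
$G{\left(-60 \right)} - -4423 = \left(6 - 60\right) - -4423 = -54 + 4423 = 4369$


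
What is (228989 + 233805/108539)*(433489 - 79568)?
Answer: 8796519186904796/108539 ≈ 8.1045e+10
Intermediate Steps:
(228989 + 233805/108539)*(433489 - 79568) = (228989 + 233805*(1/108539))*353921 = (228989 + 233805/108539)*353921 = (24854470876/108539)*353921 = 8796519186904796/108539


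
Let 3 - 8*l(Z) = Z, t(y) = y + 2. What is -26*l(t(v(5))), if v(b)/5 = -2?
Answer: -143/4 ≈ -35.750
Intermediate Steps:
v(b) = -10 (v(b) = 5*(-2) = -10)
t(y) = 2 + y
l(Z) = 3/8 - Z/8
-26*l(t(v(5))) = -26*(3/8 - (2 - 10)/8) = -26*(3/8 - ⅛*(-8)) = -26*(3/8 + 1) = -26*11/8 = -143/4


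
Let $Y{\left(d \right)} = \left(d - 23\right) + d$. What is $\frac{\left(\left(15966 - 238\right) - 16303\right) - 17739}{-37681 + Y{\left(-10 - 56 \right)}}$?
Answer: $\frac{9157}{18918} \approx 0.48404$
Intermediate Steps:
$Y{\left(d \right)} = -23 + 2 d$ ($Y{\left(d \right)} = \left(-23 + d\right) + d = -23 + 2 d$)
$\frac{\left(\left(15966 - 238\right) - 16303\right) - 17739}{-37681 + Y{\left(-10 - 56 \right)}} = \frac{\left(\left(15966 - 238\right) - 16303\right) - 17739}{-37681 + \left(-23 + 2 \left(-10 - 56\right)\right)} = \frac{\left(15728 - 16303\right) - 17739}{-37681 + \left(-23 + 2 \left(-10 - 56\right)\right)} = \frac{-575 - 17739}{-37681 + \left(-23 + 2 \left(-66\right)\right)} = - \frac{18314}{-37681 - 155} = - \frac{18314}{-37836} = \left(-18314\right) \left(- \frac{1}{37836}\right) = \frac{9157}{18918}$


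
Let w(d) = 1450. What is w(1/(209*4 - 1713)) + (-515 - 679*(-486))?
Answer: 330929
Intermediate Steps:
w(1/(209*4 - 1713)) + (-515 - 679*(-486)) = 1450 + (-515 - 679*(-486)) = 1450 + (-515 + 329994) = 1450 + 329479 = 330929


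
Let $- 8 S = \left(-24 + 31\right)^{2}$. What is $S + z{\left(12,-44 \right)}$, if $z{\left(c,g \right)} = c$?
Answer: $\frac{47}{8} \approx 5.875$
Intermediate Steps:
$S = - \frac{49}{8}$ ($S = - \frac{\left(-24 + 31\right)^{2}}{8} = - \frac{7^{2}}{8} = \left(- \frac{1}{8}\right) 49 = - \frac{49}{8} \approx -6.125$)
$S + z{\left(12,-44 \right)} = - \frac{49}{8} + 12 = \frac{47}{8}$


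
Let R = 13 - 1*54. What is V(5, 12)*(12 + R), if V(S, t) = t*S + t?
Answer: -2088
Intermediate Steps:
V(S, t) = t + S*t (V(S, t) = S*t + t = t + S*t)
R = -41 (R = 13 - 54 = -41)
V(5, 12)*(12 + R) = (12*(1 + 5))*(12 - 41) = (12*6)*(-29) = 72*(-29) = -2088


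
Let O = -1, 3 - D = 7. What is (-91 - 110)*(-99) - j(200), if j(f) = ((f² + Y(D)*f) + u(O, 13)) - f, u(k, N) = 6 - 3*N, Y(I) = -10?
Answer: -17868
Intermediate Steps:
D = -4 (D = 3 - 1*7 = 3 - 7 = -4)
j(f) = -33 + f² - 11*f (j(f) = ((f² - 10*f) + (6 - 3*13)) - f = ((f² - 10*f) + (6 - 39)) - f = ((f² - 10*f) - 33) - f = (-33 + f² - 10*f) - f = -33 + f² - 11*f)
(-91 - 110)*(-99) - j(200) = (-91 - 110)*(-99) - (-33 + 200² - 11*200) = -201*(-99) - (-33 + 40000 - 2200) = 19899 - 1*37767 = 19899 - 37767 = -17868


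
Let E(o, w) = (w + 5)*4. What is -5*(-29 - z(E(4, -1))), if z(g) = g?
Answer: 225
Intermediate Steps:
E(o, w) = 20 + 4*w (E(o, w) = (5 + w)*4 = 20 + 4*w)
-5*(-29 - z(E(4, -1))) = -5*(-29 - (20 + 4*(-1))) = -5*(-29 - (20 - 4)) = -5*(-29 - 1*16) = -5*(-29 - 16) = -5*(-45) = 225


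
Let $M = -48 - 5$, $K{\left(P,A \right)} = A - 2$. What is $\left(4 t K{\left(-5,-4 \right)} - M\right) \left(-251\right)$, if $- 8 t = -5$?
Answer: $-9538$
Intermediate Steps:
$t = \frac{5}{8}$ ($t = \left(- \frac{1}{8}\right) \left(-5\right) = \frac{5}{8} \approx 0.625$)
$K{\left(P,A \right)} = -2 + A$ ($K{\left(P,A \right)} = A - 2 = -2 + A$)
$M = -53$ ($M = -48 - 5 = -53$)
$\left(4 t K{\left(-5,-4 \right)} - M\right) \left(-251\right) = \left(4 \cdot \frac{5}{8} \left(-2 - 4\right) - -53\right) \left(-251\right) = \left(\frac{5}{2} \left(-6\right) + 53\right) \left(-251\right) = \left(-15 + 53\right) \left(-251\right) = 38 \left(-251\right) = -9538$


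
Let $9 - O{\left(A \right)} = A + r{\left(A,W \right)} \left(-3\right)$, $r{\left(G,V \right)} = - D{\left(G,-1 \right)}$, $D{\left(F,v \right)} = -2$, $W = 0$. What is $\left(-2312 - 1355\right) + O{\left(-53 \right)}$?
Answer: $-3599$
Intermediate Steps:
$r{\left(G,V \right)} = 2$ ($r{\left(G,V \right)} = \left(-1\right) \left(-2\right) = 2$)
$O{\left(A \right)} = 15 - A$ ($O{\left(A \right)} = 9 - \left(A + 2 \left(-3\right)\right) = 9 - \left(A - 6\right) = 9 - \left(-6 + A\right) = 15 - A$)
$\left(-2312 - 1355\right) + O{\left(-53 \right)} = \left(-2312 - 1355\right) + \left(15 - -53\right) = -3667 + \left(15 + 53\right) = -3667 + 68 = -3599$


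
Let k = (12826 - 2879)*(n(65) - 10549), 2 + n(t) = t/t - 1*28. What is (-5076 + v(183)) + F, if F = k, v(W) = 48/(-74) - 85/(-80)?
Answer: -62292869419/592 ≈ -1.0522e+8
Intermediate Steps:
v(W) = 245/592 (v(W) = 48*(-1/74) - 85*(-1/80) = -24/37 + 17/16 = 245/592)
n(t) = -29 (n(t) = -2 + (t/t - 1*28) = -2 + (1 - 28) = -2 - 27 = -29)
k = -105219366 (k = (12826 - 2879)*(-29 - 10549) = 9947*(-10578) = -105219366)
F = -105219366
(-5076 + v(183)) + F = (-5076 + 245/592) - 105219366 = -3004747/592 - 105219366 = -62292869419/592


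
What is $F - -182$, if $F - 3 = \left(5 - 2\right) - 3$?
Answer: $185$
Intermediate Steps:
$F = 3$ ($F = 3 + \left(\left(5 - 2\right) - 3\right) = 3 + \left(3 - 3\right) = 3 + 0 = 3$)
$F - -182 = 3 - -182 = 3 + 182 = 185$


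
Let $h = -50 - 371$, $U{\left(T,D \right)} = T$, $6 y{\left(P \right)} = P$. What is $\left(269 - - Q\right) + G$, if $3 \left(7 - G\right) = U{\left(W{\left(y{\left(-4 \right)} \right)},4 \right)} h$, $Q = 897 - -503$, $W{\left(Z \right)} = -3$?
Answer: $1255$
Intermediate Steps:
$y{\left(P \right)} = \frac{P}{6}$
$Q = 1400$ ($Q = 897 + 503 = 1400$)
$h = -421$
$G = -414$ ($G = 7 - \frac{\left(-3\right) \left(-421\right)}{3} = 7 - 421 = -414$)
$\left(269 - - Q\right) + G = \left(269 - \left(-1\right) 1400\right) - 414 = \left(269 - -1400\right) - 414 = \left(269 + 1400\right) - 414 = 1669 - 414 = 1255$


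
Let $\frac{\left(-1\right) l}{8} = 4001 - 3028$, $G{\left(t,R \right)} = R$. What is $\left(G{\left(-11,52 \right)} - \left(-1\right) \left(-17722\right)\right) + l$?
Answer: $-25454$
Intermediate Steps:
$l = -7784$ ($l = - 8 \left(4001 - 3028\right) = \left(-8\right) 973 = -7784$)
$\left(G{\left(-11,52 \right)} - \left(-1\right) \left(-17722\right)\right) + l = \left(52 - \left(-1\right) \left(-17722\right)\right) - 7784 = \left(52 - 17722\right) - 7784 = -17670 - 7784 = -25454$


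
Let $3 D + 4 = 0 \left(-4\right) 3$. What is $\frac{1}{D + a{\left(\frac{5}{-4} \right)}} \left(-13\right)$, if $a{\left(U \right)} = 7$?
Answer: $- \frac{39}{17} \approx -2.2941$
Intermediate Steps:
$D = - \frac{4}{3}$ ($D = - \frac{4}{3} + \frac{0 \left(-4\right) 3}{3} = - \frac{4}{3} + \frac{0 \cdot 3}{3} = - \frac{4}{3} + \frac{1}{3} \cdot 0 = - \frac{4}{3} + 0 = - \frac{4}{3} \approx -1.3333$)
$\frac{1}{D + a{\left(\frac{5}{-4} \right)}} \left(-13\right) = \frac{1}{- \frac{4}{3} + 7} \left(-13\right) = \frac{1}{\frac{17}{3}} \left(-13\right) = \frac{3}{17} \left(-13\right) = - \frac{39}{17}$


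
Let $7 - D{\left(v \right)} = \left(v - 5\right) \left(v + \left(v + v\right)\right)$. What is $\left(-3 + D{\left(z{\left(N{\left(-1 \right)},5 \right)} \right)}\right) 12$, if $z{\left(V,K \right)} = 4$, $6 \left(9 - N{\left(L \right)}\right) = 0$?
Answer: $192$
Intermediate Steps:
$N{\left(L \right)} = 9$ ($N{\left(L \right)} = 9 - 0 = 9 + 0 = 9$)
$D{\left(v \right)} = 7 - 3 v \left(-5 + v\right)$ ($D{\left(v \right)} = 7 - \left(v - 5\right) \left(v + \left(v + v\right)\right) = 7 - \left(-5 + v\right) \left(v + 2 v\right) = 7 - \left(-5 + v\right) 3 v = 7 - 3 v \left(-5 + v\right)$)
$\left(-3 + D{\left(z{\left(N{\left(-1 \right)},5 \right)} \right)}\right) 12 = \left(-3 + \left(7 - 3 \cdot 4^{2} + 15 \cdot 4\right)\right) 12 = \left(-3 + \left(7 - 48 + 60\right)\right) 12 = \left(-3 + 19\right) 12 = 16 \cdot 12 = 192$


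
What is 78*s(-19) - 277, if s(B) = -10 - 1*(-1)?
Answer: -979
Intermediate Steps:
s(B) = -9 (s(B) = -10 + 1 = -9)
78*s(-19) - 277 = 78*(-9) - 277 = -702 - 277 = -979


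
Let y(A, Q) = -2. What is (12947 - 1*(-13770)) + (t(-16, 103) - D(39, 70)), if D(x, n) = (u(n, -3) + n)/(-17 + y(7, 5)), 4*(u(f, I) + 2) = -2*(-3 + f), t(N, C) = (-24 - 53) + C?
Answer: 1016303/38 ≈ 26745.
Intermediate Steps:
t(N, C) = -77 + C
u(f, I) = -½ - f/2 (u(f, I) = -2 + (-2*(-3 + f))/4 = -2 + (6 - 2*f)/4 = -2 + (3/2 - f/2) = -½ - f/2)
D(x, n) = 1/38 - n/38 (D(x, n) = ((-½ - n/2) + n)/(-17 - 2) = (-½ + n/2)/(-19) = (-½ + n/2)*(-1/19) = 1/38 - n/38)
(12947 - 1*(-13770)) + (t(-16, 103) - D(39, 70)) = (12947 - 1*(-13770)) + ((-77 + 103) - (1/38 - 1/38*70)) = (12947 + 13770) + (26 - (1/38 - 35/19)) = 26717 + (26 - 1*(-69/38)) = 26717 + (26 + 69/38) = 26717 + 1057/38 = 1016303/38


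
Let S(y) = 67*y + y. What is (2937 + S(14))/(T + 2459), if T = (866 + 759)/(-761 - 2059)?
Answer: 2193396/1386551 ≈ 1.5819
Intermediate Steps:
S(y) = 68*y
T = -325/564 (T = 1625/(-2820) = 1625*(-1/2820) = -325/564 ≈ -0.57624)
(2937 + S(14))/(T + 2459) = (2937 + 68*14)/(-325/564 + 2459) = (2937 + 952)/(1386551/564) = 3889*(564/1386551) = 2193396/1386551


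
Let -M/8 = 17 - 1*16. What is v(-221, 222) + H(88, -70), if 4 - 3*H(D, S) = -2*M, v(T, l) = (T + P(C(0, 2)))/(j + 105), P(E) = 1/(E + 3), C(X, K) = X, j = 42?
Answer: -2426/441 ≈ -5.5011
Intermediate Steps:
M = -8 (M = -8*(17 - 1*16) = -8*(17 - 16) = -8*1 = -8)
P(E) = 1/(3 + E)
v(T, l) = 1/441 + T/147 (v(T, l) = (T + 1/(3 + 0))/(42 + 105) = (T + 1/3)/147 = (T + ⅓)*(1/147) = (⅓ + T)*(1/147) = 1/441 + T/147)
H(D, S) = -4 (H(D, S) = 4/3 - (-2)*(-8)/3 = 4/3 - ⅓*16 = 4/3 - 16/3 = -4)
v(-221, 222) + H(88, -70) = (1/441 + (1/147)*(-221)) - 4 = (1/441 - 221/147) - 4 = -662/441 - 4 = -2426/441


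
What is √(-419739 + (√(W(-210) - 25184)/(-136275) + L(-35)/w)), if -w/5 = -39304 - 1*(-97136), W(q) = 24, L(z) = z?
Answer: √(-260704260304453643859450 - 9115544380512*I*√6290)/788105580 ≈ 8.983e-7 - 647.87*I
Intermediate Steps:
w = -289160 (w = -5*(-39304 - 1*(-97136)) = -5*(-39304 + 97136) = -5*57832 = -289160)
√(-419739 + (√(W(-210) - 25184)/(-136275) + L(-35)/w)) = √(-419739 + (√(24 - 25184)/(-136275) - 35/(-289160))) = √(-419739 + (√(-25160)*(-1/136275) - 35*(-1/289160))) = √(-419739 + ((2*I*√6290)*(-1/136275) + 7/57832)) = √(-419739 + (-2*I*√6290/136275 + 7/57832)) = √(-419739 + (7/57832 - 2*I*√6290/136275)) = √(-24274345841/57832 - 2*I*√6290/136275)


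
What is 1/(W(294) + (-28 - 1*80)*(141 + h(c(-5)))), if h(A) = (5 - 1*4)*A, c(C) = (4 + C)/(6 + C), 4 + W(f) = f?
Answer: -1/14830 ≈ -6.7431e-5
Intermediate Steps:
W(f) = -4 + f
c(C) = (4 + C)/(6 + C)
h(A) = A (h(A) = (5 - 4)*A = 1*A = A)
1/(W(294) + (-28 - 1*80)*(141 + h(c(-5)))) = 1/((-4 + 294) + (-28 - 1*80)*(141 + (4 - 5)/(6 - 5))) = 1/(290 + (-28 - 80)*(141 - 1/1)) = 1/(290 - 108*(141 + 1*(-1))) = 1/(290 - 108*(141 - 1)) = 1/(290 - 108*140) = 1/(290 - 15120) = 1/(-14830) = -1/14830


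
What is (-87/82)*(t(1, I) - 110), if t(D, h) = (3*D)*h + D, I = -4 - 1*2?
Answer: 11049/82 ≈ 134.74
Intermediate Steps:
I = -6 (I = -4 - 2 = -6)
t(D, h) = D + 3*D*h (t(D, h) = 3*D*h + D = D + 3*D*h)
(-87/82)*(t(1, I) - 110) = (-87/82)*(1*(1 + 3*(-6)) - 110) = (-87*1/82)*(1*(1 - 18) - 110) = -87*(1*(-17) - 110)/82 = -87*(-17 - 110)/82 = -87/82*(-127) = 11049/82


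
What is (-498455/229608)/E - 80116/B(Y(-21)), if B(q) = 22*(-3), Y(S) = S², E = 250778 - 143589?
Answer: 328628508080627/270725971032 ≈ 1213.9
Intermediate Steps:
E = 107189
B(q) = -66
(-498455/229608)/E - 80116/B(Y(-21)) = -498455/229608/107189 - 80116/(-66) = -498455*1/229608*(1/107189) - 80116*(-1/66) = -498455/229608*1/107189 + 40058/33 = -498455/24611451912 + 40058/33 = 328628508080627/270725971032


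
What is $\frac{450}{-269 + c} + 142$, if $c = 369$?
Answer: $\frac{293}{2} \approx 146.5$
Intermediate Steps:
$\frac{450}{-269 + c} + 142 = \frac{450}{-269 + 369} + 142 = \frac{450}{100} + 142 = 450 \cdot \frac{1}{100} + 142 = \frac{9}{2} + 142 = \frac{293}{2}$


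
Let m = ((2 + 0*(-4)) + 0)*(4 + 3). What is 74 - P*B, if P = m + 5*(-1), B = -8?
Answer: 146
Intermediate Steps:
m = 14 (m = ((2 + 0) + 0)*7 = (2 + 0)*7 = 2*7 = 14)
P = 9 (P = 14 + 5*(-1) = 14 - 5 = 9)
74 - P*B = 74 - 9*(-8) = 74 - 1*(-72) = 74 + 72 = 146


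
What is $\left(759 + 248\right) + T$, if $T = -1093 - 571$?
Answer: $-657$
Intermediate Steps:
$T = -1664$ ($T = -1093 - 571 = -1664$)
$\left(759 + 248\right) + T = \left(759 + 248\right) - 1664 = 1007 - 1664 = -657$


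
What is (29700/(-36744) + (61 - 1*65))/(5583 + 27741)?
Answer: -14723/102038088 ≈ -0.00014429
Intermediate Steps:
(29700/(-36744) + (61 - 1*65))/(5583 + 27741) = (29700*(-1/36744) + (61 - 65))/33324 = (-2475/3062 - 4)*(1/33324) = -14723/3062*1/33324 = -14723/102038088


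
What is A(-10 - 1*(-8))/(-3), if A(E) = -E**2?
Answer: 4/3 ≈ 1.3333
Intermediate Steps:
A(-10 - 1*(-8))/(-3) = (-(-10 - 1*(-8))**2)/(-3) = -(-1)*(-10 + 8)**2/3 = -(-1)*(-2)**2/3 = -(-1)*4/3 = -1/3*(-4) = 4/3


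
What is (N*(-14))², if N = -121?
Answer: 2869636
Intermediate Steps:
(N*(-14))² = (-121*(-14))² = 1694² = 2869636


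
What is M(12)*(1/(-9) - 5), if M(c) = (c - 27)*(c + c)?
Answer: 1840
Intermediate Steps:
M(c) = 2*c*(-27 + c) (M(c) = (-27 + c)*(2*c) = 2*c*(-27 + c))
M(12)*(1/(-9) - 5) = (2*12*(-27 + 12))*(1/(-9) - 5) = (2*12*(-15))*(-⅑ - 5) = -360*(-46/9) = 1840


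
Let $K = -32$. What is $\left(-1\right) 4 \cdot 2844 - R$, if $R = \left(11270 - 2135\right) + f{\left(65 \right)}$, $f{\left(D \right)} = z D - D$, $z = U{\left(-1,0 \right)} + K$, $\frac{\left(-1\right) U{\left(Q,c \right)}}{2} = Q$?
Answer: $-18496$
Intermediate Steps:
$U{\left(Q,c \right)} = - 2 Q$
$z = -30$ ($z = \left(-2\right) \left(-1\right) - 32 = 2 - 32 = -30$)
$f{\left(D \right)} = - 31 D$ ($f{\left(D \right)} = - 30 D - D = - 31 D$)
$R = 7120$ ($R = \left(11270 - 2135\right) - 2015 = 9135 - 2015 = 7120$)
$\left(-1\right) 4 \cdot 2844 - R = \left(-1\right) 4 \cdot 2844 - 7120 = \left(-4\right) 2844 - 7120 = -11376 - 7120 = -18496$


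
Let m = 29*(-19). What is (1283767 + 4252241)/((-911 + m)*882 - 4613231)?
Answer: -5536008/5902715 ≈ -0.93787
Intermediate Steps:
m = -551
(1283767 + 4252241)/((-911 + m)*882 - 4613231) = (1283767 + 4252241)/((-911 - 551)*882 - 4613231) = 5536008/(-1462*882 - 4613231) = 5536008/(-1289484 - 4613231) = 5536008/(-5902715) = 5536008*(-1/5902715) = -5536008/5902715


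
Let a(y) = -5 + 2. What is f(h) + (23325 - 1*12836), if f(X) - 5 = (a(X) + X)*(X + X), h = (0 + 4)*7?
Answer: 11894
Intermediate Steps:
a(y) = -3
h = 28 (h = 4*7 = 28)
f(X) = 5 + 2*X*(-3 + X) (f(X) = 5 + (-3 + X)*(X + X) = 5 + (-3 + X)*(2*X) = 5 + 2*X*(-3 + X))
f(h) + (23325 - 1*12836) = (5 - 6*28 + 2*28²) + (23325 - 1*12836) = (5 - 168 + 2*784) + (23325 - 12836) = (5 - 168 + 1568) + 10489 = 1405 + 10489 = 11894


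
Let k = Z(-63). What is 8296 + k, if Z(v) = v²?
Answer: 12265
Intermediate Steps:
k = 3969 (k = (-63)² = 3969)
8296 + k = 8296 + 3969 = 12265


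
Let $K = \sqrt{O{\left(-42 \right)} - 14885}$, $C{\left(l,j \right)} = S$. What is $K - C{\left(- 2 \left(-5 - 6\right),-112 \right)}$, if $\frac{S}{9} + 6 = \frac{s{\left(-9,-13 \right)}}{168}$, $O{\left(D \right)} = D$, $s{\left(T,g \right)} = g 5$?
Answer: $\frac{3219}{56} + i \sqrt{14927} \approx 57.482 + 122.18 i$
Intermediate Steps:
$s{\left(T,g \right)} = 5 g$
$S = - \frac{3219}{56}$ ($S = -54 + 9 \frac{5 \left(-13\right)}{168} = -54 + 9 \left(\left(-65\right) \frac{1}{168}\right) = -54 + 9 \left(- \frac{65}{168}\right) = -54 - \frac{195}{56} = - \frac{3219}{56} \approx -57.482$)
$C{\left(l,j \right)} = - \frac{3219}{56}$
$K = i \sqrt{14927}$ ($K = \sqrt{-42 - 14885} = \sqrt{-14927} = i \sqrt{14927} \approx 122.18 i$)
$K - C{\left(- 2 \left(-5 - 6\right),-112 \right)} = i \sqrt{14927} - - \frac{3219}{56} = i \sqrt{14927} + \frac{3219}{56} = \frac{3219}{56} + i \sqrt{14927}$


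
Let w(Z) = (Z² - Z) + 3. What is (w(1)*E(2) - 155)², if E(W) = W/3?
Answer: 23409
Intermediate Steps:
w(Z) = 3 + Z² - Z
E(W) = W/3
(w(1)*E(2) - 155)² = ((3 + 1² - 1*1)*((⅓)*2) - 155)² = ((3 + 1 - 1)*(⅔) - 155)² = (3*(⅔) - 155)² = (2 - 155)² = (-153)² = 23409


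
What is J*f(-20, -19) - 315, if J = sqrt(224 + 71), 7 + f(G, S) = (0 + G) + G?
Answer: -315 - 47*sqrt(295) ≈ -1122.3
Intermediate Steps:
f(G, S) = -7 + 2*G (f(G, S) = -7 + ((0 + G) + G) = -7 + (G + G) = -7 + 2*G)
J = sqrt(295) ≈ 17.176
J*f(-20, -19) - 315 = sqrt(295)*(-7 + 2*(-20)) - 315 = sqrt(295)*(-7 - 40) - 315 = sqrt(295)*(-47) - 315 = -47*sqrt(295) - 315 = -315 - 47*sqrt(295)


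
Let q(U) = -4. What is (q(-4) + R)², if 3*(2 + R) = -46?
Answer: 4096/9 ≈ 455.11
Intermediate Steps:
R = -52/3 (R = -2 + (⅓)*(-46) = -2 - 46/3 = -52/3 ≈ -17.333)
(q(-4) + R)² = (-4 - 52/3)² = (-64/3)² = 4096/9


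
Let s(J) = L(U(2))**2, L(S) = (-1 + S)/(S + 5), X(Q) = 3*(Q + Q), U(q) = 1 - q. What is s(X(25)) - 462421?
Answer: -1849683/4 ≈ -4.6242e+5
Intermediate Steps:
X(Q) = 6*Q (X(Q) = 3*(2*Q) = 6*Q)
L(S) = (-1 + S)/(5 + S)
s(J) = 1/4 (s(J) = ((-1 + (1 - 1*2))/(5 + (1 - 1*2)))**2 = ((-1 + (1 - 2))/(5 + (1 - 2)))**2 = ((-1 - 1)/(5 - 1))**2 = (-2/4)**2 = ((1/4)*(-2))**2 = (-1/2)**2 = 1/4)
s(X(25)) - 462421 = 1/4 - 462421 = -1849683/4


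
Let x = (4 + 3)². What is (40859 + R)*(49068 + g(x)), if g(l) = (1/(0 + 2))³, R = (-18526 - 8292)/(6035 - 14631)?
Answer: 68940869110095/34384 ≈ 2.0050e+9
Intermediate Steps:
x = 49 (x = 7² = 49)
R = 13409/4298 (R = -26818/(-8596) = -26818*(-1/8596) = 13409/4298 ≈ 3.1198)
g(l) = ⅛ (g(l) = (1/2)³ = (½)³ = ⅛)
(40859 + R)*(49068 + g(x)) = (40859 + 13409/4298)*(49068 + ⅛) = (175625391/4298)*(392545/8) = 68940869110095/34384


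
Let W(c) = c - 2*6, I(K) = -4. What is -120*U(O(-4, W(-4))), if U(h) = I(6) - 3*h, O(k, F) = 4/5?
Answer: 768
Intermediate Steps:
W(c) = -12 + c (W(c) = c - 12 = -12 + c)
O(k, F) = 4/5 (O(k, F) = 4*(1/5) = 4/5)
U(h) = -4 - 3*h
-120*U(O(-4, W(-4))) = -120*(-4 - 3*4/5) = -120*(-4 - 12/5) = -120*(-32/5) = 768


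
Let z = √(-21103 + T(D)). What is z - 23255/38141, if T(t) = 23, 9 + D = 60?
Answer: -23255/38141 + 2*I*√5270 ≈ -0.60971 + 145.19*I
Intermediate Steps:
D = 51 (D = -9 + 60 = 51)
z = 2*I*√5270 (z = √(-21103 + 23) = √(-21080) = 2*I*√5270 ≈ 145.19*I)
z - 23255/38141 = 2*I*√5270 - 23255/38141 = -23255/38141 + 2*I*√5270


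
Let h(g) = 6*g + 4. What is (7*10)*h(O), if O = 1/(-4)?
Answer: 175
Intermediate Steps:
O = -¼ ≈ -0.25000
h(g) = 4 + 6*g
(7*10)*h(O) = (7*10)*(4 + 6*(-¼)) = 70*(4 - 3/2) = 70*(5/2) = 175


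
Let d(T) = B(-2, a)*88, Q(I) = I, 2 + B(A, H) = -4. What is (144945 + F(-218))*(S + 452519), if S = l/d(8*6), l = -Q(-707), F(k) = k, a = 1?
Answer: 3143593129025/48 ≈ 6.5492e+10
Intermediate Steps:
B(A, H) = -6 (B(A, H) = -2 - 4 = -6)
d(T) = -528 (d(T) = -6*88 = -528)
l = 707 (l = -1*(-707) = 707)
S = -707/528 (S = 707/(-528) = 707*(-1/528) = -707/528 ≈ -1.3390)
(144945 + F(-218))*(S + 452519) = (144945 - 218)*(-707/528 + 452519) = 144727*(238929325/528) = 3143593129025/48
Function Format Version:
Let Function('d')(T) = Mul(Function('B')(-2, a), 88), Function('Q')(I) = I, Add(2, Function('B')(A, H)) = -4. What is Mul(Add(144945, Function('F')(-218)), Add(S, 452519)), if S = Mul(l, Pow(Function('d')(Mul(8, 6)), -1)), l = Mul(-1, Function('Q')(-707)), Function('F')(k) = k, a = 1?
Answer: Rational(3143593129025, 48) ≈ 6.5492e+10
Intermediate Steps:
Function('B')(A, H) = -6 (Function('B')(A, H) = Add(-2, -4) = -6)
Function('d')(T) = -528 (Function('d')(T) = Mul(-6, 88) = -528)
l = 707 (l = Mul(-1, -707) = 707)
S = Rational(-707, 528) (S = Mul(707, Pow(-528, -1)) = Mul(707, Rational(-1, 528)) = Rational(-707, 528) ≈ -1.3390)
Mul(Add(144945, Function('F')(-218)), Add(S, 452519)) = Mul(Add(144945, -218), Add(Rational(-707, 528), 452519)) = Mul(144727, Rational(238929325, 528)) = Rational(3143593129025, 48)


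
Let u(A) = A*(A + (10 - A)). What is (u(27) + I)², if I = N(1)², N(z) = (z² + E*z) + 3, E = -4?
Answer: 72900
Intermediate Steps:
N(z) = 3 + z² - 4*z (N(z) = (z² - 4*z) + 3 = 3 + z² - 4*z)
I = 0 (I = (3 + 1² - 4*1)² = (3 + 1 - 4)² = 0² = 0)
u(A) = 10*A (u(A) = A*10 = 10*A)
(u(27) + I)² = (10*27 + 0)² = (270 + 0)² = 270² = 72900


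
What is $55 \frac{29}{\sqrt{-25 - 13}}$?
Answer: $- \frac{1595 i \sqrt{38}}{38} \approx - 258.74 i$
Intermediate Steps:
$55 \frac{29}{\sqrt{-25 - 13}} = 55 \frac{29}{\sqrt{-38}} = 55 \frac{29}{i \sqrt{38}} = 55 \cdot 29 \left(- \frac{i \sqrt{38}}{38}\right) = 55 \left(- \frac{29 i \sqrt{38}}{38}\right) = - \frac{1595 i \sqrt{38}}{38}$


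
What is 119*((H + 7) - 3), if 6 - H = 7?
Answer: 357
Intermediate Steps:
H = -1 (H = 6 - 1*7 = 6 - 7 = -1)
119*((H + 7) - 3) = 119*((-1 + 7) - 3) = 119*(6 - 3) = 119*3 = 357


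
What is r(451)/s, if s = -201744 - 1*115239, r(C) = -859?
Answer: 859/316983 ≈ 0.0027099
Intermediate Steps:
s = -316983 (s = -201744 - 115239 = -316983)
r(451)/s = -859/(-316983) = -859*(-1/316983) = 859/316983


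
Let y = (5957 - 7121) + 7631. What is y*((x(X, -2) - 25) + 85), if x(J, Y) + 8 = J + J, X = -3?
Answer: 297482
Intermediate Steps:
x(J, Y) = -8 + 2*J (x(J, Y) = -8 + (J + J) = -8 + 2*J)
y = 6467 (y = -1164 + 7631 = 6467)
y*((x(X, -2) - 25) + 85) = 6467*(((-8 + 2*(-3)) - 25) + 85) = 6467*(((-8 - 6) - 25) + 85) = 6467*((-14 - 25) + 85) = 6467*(-39 + 85) = 6467*46 = 297482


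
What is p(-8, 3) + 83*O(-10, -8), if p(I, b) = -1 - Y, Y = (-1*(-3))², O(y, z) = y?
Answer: -840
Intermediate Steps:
Y = 9 (Y = 3² = 9)
p(I, b) = -10 (p(I, b) = -1 - 1*9 = -1 - 9 = -10)
p(-8, 3) + 83*O(-10, -8) = -10 + 83*(-10) = -10 - 830 = -840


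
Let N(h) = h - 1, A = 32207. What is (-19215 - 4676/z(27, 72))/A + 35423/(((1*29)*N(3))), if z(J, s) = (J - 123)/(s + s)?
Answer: 162880129/266858 ≈ 610.36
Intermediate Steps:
N(h) = -1 + h
z(J, s) = (-123 + J)/(2*s) (z(J, s) = (-123 + J)/((2*s)) = (-123 + J)*(1/(2*s)) = (-123 + J)/(2*s))
(-19215 - 4676/z(27, 72))/A + 35423/(((1*29)*N(3))) = (-19215 - 4676*144/(-123 + 27))/32207 + 35423/(((1*29)*(-1 + 3))) = (-19215 - 4676/((½)*(1/72)*(-96)))*(1/32207) + 35423/((29*2)) = (-19215 - 4676/(-⅔))*(1/32207) + 35423/58 = (-19215 - 4676*(-3/2))*(1/32207) + 35423*(1/58) = (-19215 + 7014)*(1/32207) + 35423/58 = -12201*1/32207 + 35423/58 = -1743/4601 + 35423/58 = 162880129/266858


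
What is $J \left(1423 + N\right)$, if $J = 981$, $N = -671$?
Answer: $737712$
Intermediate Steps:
$J \left(1423 + N\right) = 981 \left(1423 - 671\right) = 981 \cdot 752 = 737712$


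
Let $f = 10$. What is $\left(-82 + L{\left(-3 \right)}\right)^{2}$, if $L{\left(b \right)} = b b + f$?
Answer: $3969$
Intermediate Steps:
$L{\left(b \right)} = 10 + b^{2}$ ($L{\left(b \right)} = b b + 10 = b^{2} + 10 = 10 + b^{2}$)
$\left(-82 + L{\left(-3 \right)}\right)^{2} = \left(-82 + \left(10 + \left(-3\right)^{2}\right)\right)^{2} = \left(-82 + \left(10 + 9\right)\right)^{2} = \left(-82 + 19\right)^{2} = \left(-63\right)^{2} = 3969$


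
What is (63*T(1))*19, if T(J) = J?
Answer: 1197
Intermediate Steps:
(63*T(1))*19 = (63*1)*19 = 63*19 = 1197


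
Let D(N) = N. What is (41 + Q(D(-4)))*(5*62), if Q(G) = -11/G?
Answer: 27125/2 ≈ 13563.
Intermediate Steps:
(41 + Q(D(-4)))*(5*62) = (41 - 11/(-4))*(5*62) = (41 - 11*(-¼))*310 = (41 + 11/4)*310 = (175/4)*310 = 27125/2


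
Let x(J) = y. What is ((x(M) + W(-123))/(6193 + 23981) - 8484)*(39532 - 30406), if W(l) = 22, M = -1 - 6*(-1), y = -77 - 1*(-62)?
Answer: -389370233889/5029 ≈ -7.7425e+7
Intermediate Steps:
y = -15 (y = -77 + 62 = -15)
M = 5 (M = -1 + 6 = 5)
x(J) = -15
((x(M) + W(-123))/(6193 + 23981) - 8484)*(39532 - 30406) = ((-15 + 22)/(6193 + 23981) - 8484)*(39532 - 30406) = (7/30174 - 8484)*9126 = -255996209/30174*9126 = -389370233889/5029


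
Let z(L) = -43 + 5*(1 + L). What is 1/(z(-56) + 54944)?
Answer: 1/54626 ≈ 1.8306e-5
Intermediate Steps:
z(L) = -38 + 5*L (z(L) = -43 + (5 + 5*L) = -38 + 5*L)
1/(z(-56) + 54944) = 1/((-38 + 5*(-56)) + 54944) = 1/((-38 - 280) + 54944) = 1/(-318 + 54944) = 1/54626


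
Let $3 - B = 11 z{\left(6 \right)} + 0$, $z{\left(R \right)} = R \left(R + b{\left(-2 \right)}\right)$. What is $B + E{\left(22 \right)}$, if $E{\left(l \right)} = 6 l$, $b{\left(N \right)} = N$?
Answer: $-129$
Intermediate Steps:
$z{\left(R \right)} = R \left(-2 + R\right)$ ($z{\left(R \right)} = R \left(R - 2\right) = R \left(-2 + R\right)$)
$B = -261$ ($B = 3 - \left(11 \cdot 6 \left(-2 + 6\right) + 0\right) = 3 - \left(11 \cdot 6 \cdot 4 + 0\right) = 3 - \left(11 \cdot 24 + 0\right) = 3 - \left(264 + 0\right) = 3 - 264 = -261$)
$B + E{\left(22 \right)} = -261 + 6 \cdot 22 = -261 + 132 = -129$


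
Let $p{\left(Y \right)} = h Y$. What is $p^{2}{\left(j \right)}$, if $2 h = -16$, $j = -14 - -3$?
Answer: $7744$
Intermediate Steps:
$j = -11$ ($j = -14 + 3 = -11$)
$h = -8$ ($h = \frac{1}{2} \left(-16\right) = -8$)
$p{\left(Y \right)} = - 8 Y$
$p^{2}{\left(j \right)} = \left(\left(-8\right) \left(-11\right)\right)^{2} = 88^{2} = 7744$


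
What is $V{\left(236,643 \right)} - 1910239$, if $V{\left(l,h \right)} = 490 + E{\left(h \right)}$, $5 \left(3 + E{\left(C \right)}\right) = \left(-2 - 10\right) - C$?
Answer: $-1909883$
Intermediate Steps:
$E{\left(C \right)} = - \frac{27}{5} - \frac{C}{5}$ ($E{\left(C \right)} = -3 + \frac{\left(-2 - 10\right) - C}{5} = -3 + \frac{-12 - C}{5} = -3 - \left(\frac{12}{5} + \frac{C}{5}\right) = - \frac{27}{5} - \frac{C}{5}$)
$V{\left(l,h \right)} = \frac{2423}{5} - \frac{h}{5}$ ($V{\left(l,h \right)} = 490 - \left(\frac{27}{5} + \frac{h}{5}\right) = \frac{2423}{5} - \frac{h}{5}$)
$V{\left(236,643 \right)} - 1910239 = \left(\frac{2423}{5} - \frac{643}{5}\right) - 1910239 = 356 - 1910239 = -1909883$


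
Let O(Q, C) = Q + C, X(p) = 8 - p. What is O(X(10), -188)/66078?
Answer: -95/33039 ≈ -0.0028754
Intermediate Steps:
O(Q, C) = C + Q
O(X(10), -188)/66078 = (-188 + (8 - 1*10))/66078 = (-188 + (8 - 10))*(1/66078) = (-188 - 2)*(1/66078) = -190*1/66078 = -95/33039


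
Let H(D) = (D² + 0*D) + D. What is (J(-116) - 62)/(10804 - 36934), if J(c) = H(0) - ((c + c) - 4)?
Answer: -29/4355 ≈ -0.0066590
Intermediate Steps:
H(D) = D + D² (H(D) = (D² + 0) + D = D² + D = D + D²)
J(c) = 4 - 2*c (J(c) = 0*(1 + 0) - ((c + c) - 4) = 0*1 - (2*c - 4) = 0 - (-4 + 2*c) = 0 + (4 - 2*c) = 4 - 2*c)
(J(-116) - 62)/(10804 - 36934) = ((4 - 2*(-116)) - 62)/(10804 - 36934) = ((4 + 232) - 62)/(-26130) = (236 - 62)*(-1/26130) = 174*(-1/26130) = -29/4355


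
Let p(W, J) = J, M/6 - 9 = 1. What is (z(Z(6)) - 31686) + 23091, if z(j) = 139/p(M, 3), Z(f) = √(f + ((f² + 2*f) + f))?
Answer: -25646/3 ≈ -8548.7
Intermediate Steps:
M = 60 (M = 54 + 6*1 = 54 + 6 = 60)
Z(f) = √(f² + 4*f) (Z(f) = √(f + (f² + 3*f)) = √(f² + 4*f))
z(j) = 139/3
(z(Z(6)) - 31686) + 23091 = (139/3 - 31686) + 23091 = -94919/3 + 23091 = -25646/3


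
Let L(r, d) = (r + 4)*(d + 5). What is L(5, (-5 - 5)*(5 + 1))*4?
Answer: -1980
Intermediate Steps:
L(r, d) = (4 + r)*(5 + d)
L(5, (-5 - 5)*(5 + 1))*4 = (20 + 4*((-5 - 5)*(5 + 1)) + 5*5 + ((-5 - 5)*(5 + 1))*5)*4 = (20 + 4*(-10*6) + 25 - 10*6*5)*4 = (20 + 4*(-60) + 25 - 60*5)*4 = (20 - 240 + 25 - 300)*4 = -495*4 = -1980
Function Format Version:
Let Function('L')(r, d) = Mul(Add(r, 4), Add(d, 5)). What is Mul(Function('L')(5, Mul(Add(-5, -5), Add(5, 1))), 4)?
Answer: -1980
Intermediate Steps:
Function('L')(r, d) = Mul(Add(4, r), Add(5, d))
Mul(Function('L')(5, Mul(Add(-5, -5), Add(5, 1))), 4) = Mul(Add(20, Mul(4, Mul(Add(-5, -5), Add(5, 1))), Mul(5, 5), Mul(Mul(Add(-5, -5), Add(5, 1)), 5)), 4) = Mul(Add(20, Mul(4, Mul(-10, 6)), 25, Mul(Mul(-10, 6), 5)), 4) = Mul(Add(20, Mul(4, -60), 25, Mul(-60, 5)), 4) = Mul(Add(20, -240, 25, -300), 4) = Mul(-495, 4) = -1980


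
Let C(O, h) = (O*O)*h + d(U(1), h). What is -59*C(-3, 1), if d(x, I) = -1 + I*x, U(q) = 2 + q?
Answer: -649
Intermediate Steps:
C(O, h) = -1 + 3*h + h*O**2 (C(O, h) = (O*O)*h + (-1 + h*(2 + 1)) = O**2*h + (-1 + h*3) = h*O**2 + (-1 + 3*h) = -1 + 3*h + h*O**2)
-59*C(-3, 1) = -59*(-1 + 3*1 + 1*(-3)**2) = -59*(-1 + 3 + 1*9) = -59*(-1 + 3 + 9) = -59*11 = -649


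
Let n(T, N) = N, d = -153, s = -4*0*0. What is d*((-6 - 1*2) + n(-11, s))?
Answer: 1224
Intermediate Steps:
s = 0 (s = 0*0 = 0)
d*((-6 - 1*2) + n(-11, s)) = -153*((-6 - 1*2) + 0) = -153*((-6 - 2) + 0) = -153*(-8 + 0) = -153*(-8) = 1224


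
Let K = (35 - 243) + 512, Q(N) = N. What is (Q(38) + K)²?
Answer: 116964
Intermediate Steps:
K = 304 (K = -208 + 512 = 304)
(Q(38) + K)² = (38 + 304)² = 342² = 116964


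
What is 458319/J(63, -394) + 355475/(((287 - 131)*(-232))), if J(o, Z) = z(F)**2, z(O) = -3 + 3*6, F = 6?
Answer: 1834166597/904800 ≈ 2027.2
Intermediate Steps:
z(O) = 15 (z(O) = -3 + 18 = 15)
J(o, Z) = 225 (J(o, Z) = 15**2 = 225)
458319/J(63, -394) + 355475/(((287 - 131)*(-232))) = 458319/225 + 355475/(((287 - 131)*(-232))) = 458319*(1/225) + 355475/((156*(-232))) = 152773/75 + 355475/(-36192) = 152773/75 + 355475*(-1/36192) = 152773/75 - 355475/36192 = 1834166597/904800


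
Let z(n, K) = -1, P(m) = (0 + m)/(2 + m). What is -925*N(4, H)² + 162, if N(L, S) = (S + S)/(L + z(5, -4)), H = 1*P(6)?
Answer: -277/4 ≈ -69.250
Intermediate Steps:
P(m) = m/(2 + m)
H = ¾ (H = 1*(6/(2 + 6)) = 1*(6/8) = 1*(6*(⅛)) = 1*(¾) = ¾ ≈ 0.75000)
N(L, S) = 2*S/(-1 + L) (N(L, S) = (S + S)/(L - 1) = (2*S)/(-1 + L) = 2*S/(-1 + L))
-925*N(4, H)² + 162 = -925*9/(4*(-1 + 4)²) + 162 = -925*(2*(¾)/3)² + 162 = -925*(2*(¾)*(⅓))² + 162 = -925*(½)² + 162 = -925*¼ + 162 = -925/4 + 162 = -277/4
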